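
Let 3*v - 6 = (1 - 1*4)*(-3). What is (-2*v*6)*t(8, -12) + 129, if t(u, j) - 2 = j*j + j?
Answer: -7911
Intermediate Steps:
v = 5 (v = 2 + ((1 - 1*4)*(-3))/3 = 2 + ((1 - 4)*(-3))/3 = 2 + (-3*(-3))/3 = 2 + (⅓)*9 = 2 + 3 = 5)
t(u, j) = 2 + j + j² (t(u, j) = 2 + (j*j + j) = 2 + (j² + j) = 2 + (j + j²) = 2 + j + j²)
(-2*v*6)*t(8, -12) + 129 = (-2*5*6)*(2 - 12 + (-12)²) + 129 = (-10*6)*(2 - 12 + 144) + 129 = -60*134 + 129 = -8040 + 129 = -7911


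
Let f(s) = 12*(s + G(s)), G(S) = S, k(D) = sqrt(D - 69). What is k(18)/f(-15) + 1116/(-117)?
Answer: -124/13 - I*sqrt(51)/360 ≈ -9.5385 - 0.019837*I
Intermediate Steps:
k(D) = sqrt(-69 + D)
f(s) = 24*s (f(s) = 12*(s + s) = 12*(2*s) = 24*s)
k(18)/f(-15) + 1116/(-117) = sqrt(-69 + 18)/((24*(-15))) + 1116/(-117) = sqrt(-51)/(-360) + 1116*(-1/117) = (I*sqrt(51))*(-1/360) - 124/13 = -I*sqrt(51)/360 - 124/13 = -124/13 - I*sqrt(51)/360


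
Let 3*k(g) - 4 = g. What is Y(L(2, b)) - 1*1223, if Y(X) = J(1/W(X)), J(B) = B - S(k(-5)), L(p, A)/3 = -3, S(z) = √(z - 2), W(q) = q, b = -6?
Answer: -11008/9 - I*√21/3 ≈ -1223.1 - 1.5275*I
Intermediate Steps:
k(g) = 4/3 + g/3
S(z) = √(-2 + z)
L(p, A) = -9 (L(p, A) = 3*(-3) = -9)
J(B) = B - I*√21/3 (J(B) = B - √(-2 + (4/3 + (⅓)*(-5))) = B - √(-2 + (4/3 - 5/3)) = B - √(-2 - ⅓) = B - √(-7/3) = B - I*√21/3)
Y(X) = 1/X - I*√21/3
Y(L(2, b)) - 1*1223 = (1/(-9) - I*√21/3) - 1*1223 = (-⅑ - I*√21/3) - 1223 = -11008/9 - I*√21/3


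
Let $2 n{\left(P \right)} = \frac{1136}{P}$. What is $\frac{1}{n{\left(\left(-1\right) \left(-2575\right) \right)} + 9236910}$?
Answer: $\frac{2575}{23785043818} \approx 1.0826 \cdot 10^{-7}$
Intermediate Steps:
$n{\left(P \right)} = \frac{568}{P}$ ($n{\left(P \right)} = \frac{1136 \frac{1}{P}}{2} = \frac{568}{P}$)
$\frac{1}{n{\left(\left(-1\right) \left(-2575\right) \right)} + 9236910} = \frac{1}{\frac{568}{\left(-1\right) \left(-2575\right)} + 9236910} = \frac{1}{\frac{568}{2575} + 9236910} = \frac{1}{\frac{23785043818}{2575}} = \frac{2575}{23785043818}$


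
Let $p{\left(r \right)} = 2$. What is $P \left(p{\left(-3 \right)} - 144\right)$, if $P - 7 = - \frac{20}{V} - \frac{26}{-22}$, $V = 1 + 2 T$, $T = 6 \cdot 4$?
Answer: $- \frac{594980}{539} \approx -1103.9$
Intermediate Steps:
$T = 24$
$V = 49$ ($V = 1 + 2 \cdot 24 = 1 + 48 = 49$)
$P = \frac{4190}{539}$ ($P = 7 - \left(- \frac{13}{11} + \frac{20}{49}\right) = 7 - - \frac{417}{539} = 7 + \left(- \frac{20}{49} + \frac{13}{11}\right) = 7 + \frac{417}{539} = \frac{4190}{539} \approx 7.7737$)
$P \left(p{\left(-3 \right)} - 144\right) = \frac{4190 \left(2 - 144\right)}{539} = \frac{4190}{539} \left(-142\right) = - \frac{594980}{539}$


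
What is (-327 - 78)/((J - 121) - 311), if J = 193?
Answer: 405/239 ≈ 1.6946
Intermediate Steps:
(-327 - 78)/((J - 121) - 311) = (-327 - 78)/((193 - 121) - 311) = -405/(72 - 311) = -405/(-239) = -405*(-1/239) = 405/239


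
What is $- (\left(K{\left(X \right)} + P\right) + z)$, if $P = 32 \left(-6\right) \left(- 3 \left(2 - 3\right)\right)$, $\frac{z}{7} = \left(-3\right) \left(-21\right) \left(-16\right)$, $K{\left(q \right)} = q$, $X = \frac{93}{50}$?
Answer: $\frac{381507}{50} \approx 7630.1$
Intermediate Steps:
$X = \frac{93}{50}$ ($X = 93 \cdot \frac{1}{50} = \frac{93}{50} \approx 1.86$)
$z = -7056$ ($z = 7 \left(-3\right) \left(-21\right) \left(-16\right) = 7 \cdot 63 \left(-16\right) = 7 \left(-1008\right) = -7056$)
$P = -576$ ($P = - 192 \left(\left(-3\right) \left(-1\right)\right) = \left(-192\right) 3 = -576$)
$- (\left(K{\left(X \right)} + P\right) + z) = - (\left(\frac{93}{50} - 576\right) - 7056) = - (- \frac{28707}{50} - 7056) = \left(-1\right) \left(- \frac{381507}{50}\right) = \frac{381507}{50}$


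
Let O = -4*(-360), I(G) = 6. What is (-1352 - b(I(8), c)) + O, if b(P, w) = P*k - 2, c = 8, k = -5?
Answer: 120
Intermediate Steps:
O = 1440
b(P, w) = -2 - 5*P (b(P, w) = P*(-5) - 2 = -5*P - 2 = -2 - 5*P)
(-1352 - b(I(8), c)) + O = (-1352 - (-2 - 5*6)) + 1440 = (-1352 - (-2 - 30)) + 1440 = (-1352 - 1*(-32)) + 1440 = (-1352 + 32) + 1440 = -1320 + 1440 = 120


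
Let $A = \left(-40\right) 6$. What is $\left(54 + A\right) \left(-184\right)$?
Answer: $34224$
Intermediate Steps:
$A = -240$
$\left(54 + A\right) \left(-184\right) = \left(54 - 240\right) \left(-184\right) = \left(-186\right) \left(-184\right) = 34224$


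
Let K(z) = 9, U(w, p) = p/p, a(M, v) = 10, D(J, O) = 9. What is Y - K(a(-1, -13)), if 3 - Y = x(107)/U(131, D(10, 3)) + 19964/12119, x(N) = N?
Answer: -1389411/12119 ≈ -114.65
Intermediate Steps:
U(w, p) = 1
Y = -1280340/12119 (Y = 3 - (107/1 + 19964/12119) = 3 - (107*1 + 19964*(1/12119)) = 3 - (107 + 19964/12119) = 3 - 1*1316697/12119 = 3 - 1316697/12119 = -1280340/12119 ≈ -105.65)
Y - K(a(-1, -13)) = -1280340/12119 - 1*9 = -1280340/12119 - 9 = -1389411/12119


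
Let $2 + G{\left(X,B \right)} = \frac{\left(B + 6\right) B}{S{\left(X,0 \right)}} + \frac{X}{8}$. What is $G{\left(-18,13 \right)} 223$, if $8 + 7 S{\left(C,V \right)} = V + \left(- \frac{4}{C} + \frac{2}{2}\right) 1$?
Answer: $- \frac{14111663}{244} \approx -57835.0$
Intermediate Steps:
$S{\left(C,V \right)} = -1 - \frac{4}{7 C} + \frac{V}{7}$ ($S{\left(C,V \right)} = - \frac{8}{7} + \frac{V + \left(- \frac{4}{C} + \frac{2}{2}\right) 1}{7} = - \frac{8}{7} + \frac{V + \left(- \frac{4}{C} + 2 \cdot \frac{1}{2}\right) 1}{7} = - \frac{8}{7} + \frac{V + \left(- \frac{4}{C} + 1\right) 1}{7} = - \frac{8}{7} + \frac{V + \left(1 - \frac{4}{C}\right) 1}{7} = - \frac{8}{7} + \frac{V + \left(1 - \frac{4}{C}\right)}{7} = - \frac{8}{7} + \frac{1 + V - \frac{4}{C}}{7} = - \frac{8}{7} + \left(\frac{1}{7} - \frac{4}{7 C} + \frac{V}{7}\right) = -1 - \frac{4}{7 C} + \frac{V}{7}$)
$G{\left(X,B \right)} = -2 + \frac{X}{8} + \frac{7 B X \left(6 + B\right)}{-4 - 7 X}$ ($G{\left(X,B \right)} = -2 + \left(\frac{\left(B + 6\right) B}{\frac{1}{7} \frac{1}{X} \left(-4 + X \left(-7 + 0\right)\right)} + \frac{X}{8}\right) = -2 + \left(\frac{\left(6 + B\right) B}{\frac{1}{7} \frac{1}{X} \left(-4 + X \left(-7\right)\right)} + X \frac{1}{8}\right) = -2 + \left(\frac{B \left(6 + B\right)}{\frac{1}{7} \frac{1}{X} \left(-4 - 7 X\right)} + \frac{X}{8}\right) = -2 + \left(B \left(6 + B\right) \frac{7 X}{-4 - 7 X} + \frac{X}{8}\right) = -2 + \left(\frac{7 B X \left(6 + B\right)}{-4 - 7 X} + \frac{X}{8}\right) = -2 + \left(\frac{X}{8} + \frac{7 B X \left(6 + B\right)}{-4 - 7 X}\right) = -2 + \frac{X}{8} + \frac{7 B X \left(6 + B\right)}{-4 - 7 X}$)
$G{\left(-18,13 \right)} 223 = - \frac{- \left(-16 - 18\right) \left(4 + 7 \left(-18\right)\right) + 56 \cdot 13 \left(-18\right) \left(6 + 13\right)}{32 + 56 \left(-18\right)} 223 = - \frac{\left(-1\right) \left(-34\right) \left(4 - 126\right) + 56 \cdot 13 \left(-18\right) 19}{32 - 1008} \cdot 223 = - \frac{\left(-1\right) \left(-34\right) \left(-122\right) - 248976}{-976} \cdot 223 = \left(-1\right) \left(- \frac{1}{976}\right) \left(-4148 - 248976\right) 223 = \left(-1\right) \left(- \frac{1}{976}\right) \left(-253124\right) 223 = \left(- \frac{63281}{244}\right) 223 = - \frac{14111663}{244}$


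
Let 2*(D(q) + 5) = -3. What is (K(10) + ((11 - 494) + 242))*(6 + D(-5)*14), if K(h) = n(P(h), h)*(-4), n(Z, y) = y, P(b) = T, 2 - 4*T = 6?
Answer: 23885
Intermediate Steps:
T = -1 (T = ½ - ¼*6 = ½ - 3/2 = -1)
P(b) = -1
K(h) = -4*h (K(h) = h*(-4) = -4*h)
D(q) = -13/2 (D(q) = -5 + (½)*(-3) = -5 - 3/2 = -13/2)
(K(10) + ((11 - 494) + 242))*(6 + D(-5)*14) = (-4*10 + ((11 - 494) + 242))*(6 - 13/2*14) = (-40 + (-483 + 242))*(6 - 91) = (-40 - 241)*(-85) = -281*(-85) = 23885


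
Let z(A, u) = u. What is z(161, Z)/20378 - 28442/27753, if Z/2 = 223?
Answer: -283606619/282775317 ≈ -1.0029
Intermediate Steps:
Z = 446 (Z = 2*223 = 446)
z(161, Z)/20378 - 28442/27753 = 446/20378 - 28442/27753 = 446*(1/20378) - 28442*1/27753 = 223/10189 - 28442/27753 = -283606619/282775317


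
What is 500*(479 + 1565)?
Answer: 1022000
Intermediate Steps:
500*(479 + 1565) = 500*2044 = 1022000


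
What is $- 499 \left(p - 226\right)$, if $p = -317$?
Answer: $270957$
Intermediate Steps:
$- 499 \left(p - 226\right) = - 499 \left(-317 - 226\right) = \left(-499\right) \left(-543\right) = 270957$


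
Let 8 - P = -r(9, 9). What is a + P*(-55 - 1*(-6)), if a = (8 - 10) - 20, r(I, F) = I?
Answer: -855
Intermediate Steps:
P = 17 (P = 8 - (-1)*9 = 8 - 1*(-9) = 8 + 9 = 17)
a = -22 (a = -2 - 20 = -22)
a + P*(-55 - 1*(-6)) = -22 + 17*(-55 - 1*(-6)) = -22 + 17*(-55 + 6) = -22 + 17*(-49) = -22 - 833 = -855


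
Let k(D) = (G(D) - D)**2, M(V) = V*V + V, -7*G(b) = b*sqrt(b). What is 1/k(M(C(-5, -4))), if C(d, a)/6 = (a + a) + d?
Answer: 865/3731914934748 - sqrt(6006)/1865957467374 ≈ 1.9025e-10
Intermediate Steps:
C(d, a) = 6*d + 12*a (C(d, a) = 6*((a + a) + d) = 6*(2*a + d) = 6*(d + 2*a) = 6*d + 12*a)
G(b) = -b**(3/2)/7 (G(b) = -b*sqrt(b)/7 = -b**(3/2)/7)
M(V) = V + V**2 (M(V) = V**2 + V = V + V**2)
k(D) = (-D - D**(3/2)/7)**2 (k(D) = (-D**(3/2)/7 - D)**2 = (-D - D**(3/2)/7)**2)
1/k(M(C(-5, -4))) = 1/((((6*(-5) + 12*(-4))*(1 + (6*(-5) + 12*(-4))))**(3/2) + 7*((6*(-5) + 12*(-4))*(1 + (6*(-5) + 12*(-4)))))**2/49) = 1/((((-30 - 48)*(1 + (-30 - 48)))**(3/2) + 7*((-30 - 48)*(1 + (-30 - 48))))**2/49) = 1/(((-78*(1 - 78))**(3/2) + 7*(-78*(1 - 78)))**2/49) = 1/(((-78*(-77))**(3/2) + 7*(-78*(-77)))**2/49) = 1/((6006**(3/2) + 7*6006)**2/49) = 1/((6006*sqrt(6006) + 42042)**2/49) = 1/((42042 + 6006*sqrt(6006))**2/49) = 49/(42042 + 6006*sqrt(6006))**2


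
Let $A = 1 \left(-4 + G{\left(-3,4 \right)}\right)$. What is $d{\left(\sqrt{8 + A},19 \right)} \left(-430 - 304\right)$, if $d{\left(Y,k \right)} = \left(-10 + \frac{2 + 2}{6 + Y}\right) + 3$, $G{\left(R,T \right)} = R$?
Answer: $\frac{33030}{7} \approx 4718.6$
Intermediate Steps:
$A = -7$ ($A = 1 \left(-4 - 3\right) = 1 \left(-7\right) = -7$)
$d{\left(Y,k \right)} = -7 + \frac{4}{6 + Y}$ ($d{\left(Y,k \right)} = \left(-10 + \frac{4}{6 + Y}\right) + 3 = -7 + \frac{4}{6 + Y}$)
$d{\left(\sqrt{8 + A},19 \right)} \left(-430 - 304\right) = \frac{-38 - 7 \sqrt{8 - 7}}{6 + \sqrt{8 - 7}} \left(-430 - 304\right) = \frac{-38 - 7 \sqrt{1}}{6 + \sqrt{1}} \left(-430 - 304\right) = \frac{-38 - 7}{6 + 1} \left(-734\right) = \frac{-38 - 7}{7} \left(-734\right) = \frac{1}{7} \left(-45\right) \left(-734\right) = \left(- \frac{45}{7}\right) \left(-734\right) = \frac{33030}{7}$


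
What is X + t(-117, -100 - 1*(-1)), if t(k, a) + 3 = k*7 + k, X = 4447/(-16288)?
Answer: -15298879/16288 ≈ -939.27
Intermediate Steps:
X = -4447/16288 (X = 4447*(-1/16288) = -4447/16288 ≈ -0.27302)
t(k, a) = -3 + 8*k (t(k, a) = -3 + (k*7 + k) = -3 + (7*k + k) = -3 + 8*k)
X + t(-117, -100 - 1*(-1)) = -4447/16288 + (-3 + 8*(-117)) = -4447/16288 + (-3 - 936) = -4447/16288 - 939 = -15298879/16288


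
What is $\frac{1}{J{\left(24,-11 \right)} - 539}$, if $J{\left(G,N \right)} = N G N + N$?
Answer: $\frac{1}{2354} \approx 0.00042481$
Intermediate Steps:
$J{\left(G,N \right)} = N + G N^{2}$ ($J{\left(G,N \right)} = G N N + N = G N^{2} + N = N + G N^{2}$)
$\frac{1}{J{\left(24,-11 \right)} - 539} = \frac{1}{- 11 \left(1 + 24 \left(-11\right)\right) - 539} = \frac{1}{- 11 \left(1 - 264\right) - 539} = \frac{1}{\left(-11\right) \left(-263\right) - 539} = \frac{1}{2893 - 539} = \frac{1}{2354}$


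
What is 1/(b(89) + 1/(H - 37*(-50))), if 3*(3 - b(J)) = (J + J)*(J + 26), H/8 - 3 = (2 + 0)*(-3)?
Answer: -5478/37361783 ≈ -0.00014662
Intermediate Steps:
H = -24 (H = 24 + 8*((2 + 0)*(-3)) = 24 + 8*(2*(-3)) = 24 + 8*(-6) = 24 - 48 = -24)
b(J) = 3 - 2*J*(26 + J)/3 (b(J) = 3 - (J + J)*(J + 26)/3 = 3 - 2*J*(26 + J)/3)
1/(b(89) + 1/(H - 37*(-50))) = 1/((3 - 52/3*89 - ⅔*89²) + 1/(-24 - 37*(-50))) = 1/((3 - 4628/3 - ⅔*7921) + 1/(-24 + 1850)) = 1/((3 - 4628/3 - 15842/3) + 1/1826) = 1/(-20461/3 + 1/1826) = 1/(-37361783/5478) = -5478/37361783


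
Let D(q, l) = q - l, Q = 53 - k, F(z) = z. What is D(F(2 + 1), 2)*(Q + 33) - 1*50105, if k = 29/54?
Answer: -2701055/54 ≈ -50020.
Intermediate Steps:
k = 29/54 (k = 29*(1/54) = 29/54 ≈ 0.53704)
Q = 2833/54 (Q = 53 - 1*29/54 = 53 - 29/54 = 2833/54 ≈ 52.463)
D(F(2 + 1), 2)*(Q + 33) - 1*50105 = ((2 + 1) - 1*2)*(2833/54 + 33) - 1*50105 = (3 - 2)*(4615/54) - 50105 = 1*(4615/54) - 50105 = 4615/54 - 50105 = -2701055/54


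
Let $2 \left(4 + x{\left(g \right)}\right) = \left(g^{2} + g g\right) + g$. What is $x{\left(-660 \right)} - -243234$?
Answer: $678500$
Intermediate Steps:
$x{\left(g \right)} = -4 + g^{2} + \frac{g}{2}$ ($x{\left(g \right)} = -4 + \frac{\left(g^{2} + g g\right) + g}{2} = -4 + \frac{\left(g^{2} + g^{2}\right) + g}{2} = -4 + \frac{2 g^{2} + g}{2} = -4 + \frac{g + 2 g^{2}}{2} = -4 + \left(g^{2} + \frac{g}{2}\right) = -4 + g^{2} + \frac{g}{2}$)
$x{\left(-660 \right)} - -243234 = \left(-4 + \left(-660\right)^{2} + \frac{1}{2} \left(-660\right)\right) - -243234 = \left(-4 + 435600 - 330\right) + 243234 = 435266 + 243234 = 678500$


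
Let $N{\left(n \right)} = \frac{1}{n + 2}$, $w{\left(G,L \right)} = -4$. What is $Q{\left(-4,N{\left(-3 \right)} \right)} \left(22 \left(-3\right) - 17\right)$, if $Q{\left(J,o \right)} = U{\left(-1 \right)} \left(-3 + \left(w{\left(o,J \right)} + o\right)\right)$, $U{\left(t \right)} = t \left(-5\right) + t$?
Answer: $2656$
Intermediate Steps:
$N{\left(n \right)} = \frac{1}{2 + n}$
$U{\left(t \right)} = - 4 t$ ($U{\left(t \right)} = - 5 t + t = - 4 t$)
$Q{\left(J,o \right)} = -28 + 4 o$ ($Q{\left(J,o \right)} = \left(-4\right) \left(-1\right) \left(-3 + \left(-4 + o\right)\right) = 4 \left(-7 + o\right) = -28 + 4 o$)
$Q{\left(-4,N{\left(-3 \right)} \right)} \left(22 \left(-3\right) - 17\right) = \left(-28 + \frac{4}{2 - 3}\right) \left(22 \left(-3\right) - 17\right) = \left(-28 + \frac{4}{-1}\right) \left(-66 - 17\right) = \left(-28 + 4 \left(-1\right)\right) \left(-83\right) = \left(-28 - 4\right) \left(-83\right) = \left(-32\right) \left(-83\right) = 2656$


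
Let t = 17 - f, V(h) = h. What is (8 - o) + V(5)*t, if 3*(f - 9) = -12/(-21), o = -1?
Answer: 1009/21 ≈ 48.048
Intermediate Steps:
f = 193/21 (f = 9 + (-12/(-21))/3 = 9 + (-12*(-1/21))/3 = 9 + (1/3)*(4/7) = 9 + 4/21 = 193/21 ≈ 9.1905)
t = 164/21 (t = 17 - 1*193/21 = 17 - 193/21 = 164/21 ≈ 7.8095)
(8 - o) + V(5)*t = (8 - 1*(-1)) + 5*(164/21) = (8 + 1) + 820/21 = 9 + 820/21 = 1009/21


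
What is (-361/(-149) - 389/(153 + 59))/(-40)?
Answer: -18571/1263520 ≈ -0.014698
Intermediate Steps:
(-361/(-149) - 389/(153 + 59))/(-40) = -(-361*(-1/149) - 389/212)/40 = -(361/149 - 389*1/212)/40 = -(361/149 - 389/212)/40 = -1/40*18571/31588 = -18571/1263520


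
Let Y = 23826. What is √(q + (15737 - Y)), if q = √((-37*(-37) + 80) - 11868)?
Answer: √(-8089 + I*√10419) ≈ 0.5675 + 89.941*I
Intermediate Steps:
q = I*√10419 (q = √((1369 + 80) - 11868) = √(1449 - 11868) = √(-10419) = I*√10419 ≈ 102.07*I)
√(q + (15737 - Y)) = √(I*√10419 + (15737 - 1*23826)) = √(I*√10419 + (15737 - 23826)) = √(I*√10419 - 8089) = √(-8089 + I*√10419)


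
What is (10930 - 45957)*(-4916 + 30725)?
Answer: -904011843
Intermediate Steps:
(10930 - 45957)*(-4916 + 30725) = -35027*25809 = -904011843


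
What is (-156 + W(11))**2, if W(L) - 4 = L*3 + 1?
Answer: 13924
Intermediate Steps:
W(L) = 5 + 3*L (W(L) = 4 + (L*3 + 1) = 4 + (3*L + 1) = 4 + (1 + 3*L) = 5 + 3*L)
(-156 + W(11))**2 = (-156 + (5 + 3*11))**2 = (-156 + (5 + 33))**2 = (-156 + 38)**2 = (-118)**2 = 13924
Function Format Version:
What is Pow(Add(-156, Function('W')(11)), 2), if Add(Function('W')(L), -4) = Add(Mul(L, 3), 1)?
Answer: 13924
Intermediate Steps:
Function('W')(L) = Add(5, Mul(3, L)) (Function('W')(L) = Add(4, Add(Mul(L, 3), 1)) = Add(4, Add(Mul(3, L), 1)) = Add(4, Add(1, Mul(3, L))) = Add(5, Mul(3, L)))
Pow(Add(-156, Function('W')(11)), 2) = Pow(Add(-156, Add(5, Mul(3, 11))), 2) = Pow(Add(-156, Add(5, 33)), 2) = Pow(Add(-156, 38), 2) = Pow(-118, 2) = 13924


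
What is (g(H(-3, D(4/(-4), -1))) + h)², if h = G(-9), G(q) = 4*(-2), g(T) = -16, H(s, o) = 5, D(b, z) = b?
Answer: 576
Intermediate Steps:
G(q) = -8
h = -8
(g(H(-3, D(4/(-4), -1))) + h)² = (-16 - 8)² = (-24)² = 576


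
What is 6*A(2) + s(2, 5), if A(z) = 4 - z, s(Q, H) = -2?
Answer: 10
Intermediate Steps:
6*A(2) + s(2, 5) = 6*(4 - 1*2) - 2 = 6*(4 - 2) - 2 = 6*2 - 2 = 12 - 2 = 10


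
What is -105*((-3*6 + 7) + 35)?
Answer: -2520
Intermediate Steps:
-105*((-3*6 + 7) + 35) = -105*((-18 + 7) + 35) = -105*(-11 + 35) = -105*24 = -2520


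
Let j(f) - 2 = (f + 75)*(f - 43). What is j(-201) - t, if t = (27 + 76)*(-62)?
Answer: 37132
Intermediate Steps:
j(f) = 2 + (-43 + f)*(75 + f) (j(f) = 2 + (f + 75)*(f - 43) = 2 + (75 + f)*(-43 + f) = 2 + (-43 + f)*(75 + f))
t = -6386 (t = 103*(-62) = -6386)
j(-201) - t = (-3223 + (-201)² + 32*(-201)) - 1*(-6386) = (-3223 + 40401 - 6432) + 6386 = 30746 + 6386 = 37132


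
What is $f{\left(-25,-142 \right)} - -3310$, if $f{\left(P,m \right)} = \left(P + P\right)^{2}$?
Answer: $5810$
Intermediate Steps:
$f{\left(P,m \right)} = 4 P^{2}$ ($f{\left(P,m \right)} = \left(2 P\right)^{2} = 4 P^{2}$)
$f{\left(-25,-142 \right)} - -3310 = 4 \left(-25\right)^{2} - -3310 = 4 \cdot 625 + 3310 = 2500 + 3310 = 5810$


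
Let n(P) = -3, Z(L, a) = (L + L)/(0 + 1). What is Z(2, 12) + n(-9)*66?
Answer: -194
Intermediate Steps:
Z(L, a) = 2*L (Z(L, a) = (2*L)/1 = (2*L)*1 = 2*L)
Z(2, 12) + n(-9)*66 = 2*2 - 3*66 = 4 - 198 = -194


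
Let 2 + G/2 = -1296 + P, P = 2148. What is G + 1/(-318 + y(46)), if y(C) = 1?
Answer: 538899/317 ≈ 1700.0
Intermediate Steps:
G = 1700 (G = -4 + 2*(-1296 + 2148) = -4 + 2*852 = -4 + 1704 = 1700)
G + 1/(-318 + y(46)) = 1700 + 1/(-318 + 1) = 1700 + 1/(-317) = 1700 - 1/317 = 538899/317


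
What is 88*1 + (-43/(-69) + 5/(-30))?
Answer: 4069/46 ≈ 88.457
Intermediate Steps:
88*1 + (-43/(-69) + 5/(-30)) = 88 + (-43*(-1/69) + 5*(-1/30)) = 88 + (43/69 - ⅙) = 88 + 21/46 = 4069/46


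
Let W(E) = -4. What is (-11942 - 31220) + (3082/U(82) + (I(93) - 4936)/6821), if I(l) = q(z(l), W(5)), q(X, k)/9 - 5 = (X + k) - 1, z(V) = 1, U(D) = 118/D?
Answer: -16508447609/402439 ≈ -41021.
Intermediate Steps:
q(X, k) = 36 + 9*X + 9*k (q(X, k) = 45 + 9*((X + k) - 1) = 45 + 9*(-1 + X + k) = 45 + (-9 + 9*X + 9*k) = 36 + 9*X + 9*k)
I(l) = 9 (I(l) = 36 + 9*1 + 9*(-4) = 36 + 9 - 36 = 9)
(-11942 - 31220) + (3082/U(82) + (I(93) - 4936)/6821) = (-11942 - 31220) + (3082/((118/82)) + (9 - 4936)/6821) = -43162 + (3082/((118*(1/82))) - 4927*1/6821) = -43162 + (3082/(59/41) - 4927/6821) = -43162 + (3082*(41/59) - 4927/6821) = -43162 + (126362/59 - 4927/6821) = -43162 + 861624509/402439 = -16508447609/402439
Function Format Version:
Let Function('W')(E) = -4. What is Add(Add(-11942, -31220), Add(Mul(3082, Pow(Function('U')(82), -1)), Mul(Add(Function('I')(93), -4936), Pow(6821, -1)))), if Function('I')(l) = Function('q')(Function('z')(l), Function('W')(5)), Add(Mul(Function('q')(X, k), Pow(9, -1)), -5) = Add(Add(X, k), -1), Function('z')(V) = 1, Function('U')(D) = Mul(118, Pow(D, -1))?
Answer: Rational(-16508447609, 402439) ≈ -41021.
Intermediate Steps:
Function('q')(X, k) = Add(36, Mul(9, X), Mul(9, k)) (Function('q')(X, k) = Add(45, Mul(9, Add(Add(X, k), -1))) = Add(45, Mul(9, Add(-1, X, k))) = Add(45, Add(-9, Mul(9, X), Mul(9, k))) = Add(36, Mul(9, X), Mul(9, k)))
Function('I')(l) = 9 (Function('I')(l) = Add(36, Mul(9, 1), Mul(9, -4)) = Add(36, 9, -36) = 9)
Add(Add(-11942, -31220), Add(Mul(3082, Pow(Function('U')(82), -1)), Mul(Add(Function('I')(93), -4936), Pow(6821, -1)))) = Add(Add(-11942, -31220), Add(Mul(3082, Pow(Mul(118, Pow(82, -1)), -1)), Mul(Add(9, -4936), Pow(6821, -1)))) = Add(-43162, Add(Mul(3082, Pow(Mul(118, Rational(1, 82)), -1)), Mul(-4927, Rational(1, 6821)))) = Add(-43162, Add(Mul(3082, Pow(Rational(59, 41), -1)), Rational(-4927, 6821))) = Add(-43162, Add(Mul(3082, Rational(41, 59)), Rational(-4927, 6821))) = Add(-43162, Add(Rational(126362, 59), Rational(-4927, 6821))) = Add(-43162, Rational(861624509, 402439)) = Rational(-16508447609, 402439)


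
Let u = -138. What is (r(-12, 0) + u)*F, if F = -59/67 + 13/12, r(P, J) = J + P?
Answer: -4075/134 ≈ -30.410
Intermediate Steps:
F = 163/804 (F = -59*1/67 + 13*(1/12) = -59/67 + 13/12 = 163/804 ≈ 0.20274)
(r(-12, 0) + u)*F = ((0 - 12) - 138)*(163/804) = (-12 - 138)*(163/804) = -150*163/804 = -4075/134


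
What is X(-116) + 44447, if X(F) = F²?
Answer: 57903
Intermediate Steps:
X(-116) + 44447 = (-116)² + 44447 = 13456 + 44447 = 57903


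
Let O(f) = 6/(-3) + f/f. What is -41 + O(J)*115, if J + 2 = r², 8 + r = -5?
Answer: -156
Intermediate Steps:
r = -13 (r = -8 - 5 = -13)
J = 167 (J = -2 + (-13)² = -2 + 169 = 167)
O(f) = -1 (O(f) = 6*(-⅓) + 1 = -2 + 1 = -1)
-41 + O(J)*115 = -41 - 1*115 = -41 - 115 = -156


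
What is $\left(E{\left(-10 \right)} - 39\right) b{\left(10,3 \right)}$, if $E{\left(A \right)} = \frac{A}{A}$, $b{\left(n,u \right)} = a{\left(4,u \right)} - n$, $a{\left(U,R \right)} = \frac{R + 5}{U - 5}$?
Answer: $684$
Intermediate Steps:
$a{\left(U,R \right)} = \frac{5 + R}{-5 + U}$
$b{\left(n,u \right)} = -5 - n - u$ ($b{\left(n,u \right)} = \frac{5 + u}{-5 + 4} - n = \frac{5 + u}{-1} - n = - (5 + u) - n = \left(-5 - u\right) - n = -5 - n - u$)
$E{\left(A \right)} = 1$
$\left(E{\left(-10 \right)} - 39\right) b{\left(10,3 \right)} = \left(1 - 39\right) \left(-5 - 10 - 3\right) = - 38 \left(-5 - 10 - 3\right) = \left(-38\right) \left(-18\right) = 684$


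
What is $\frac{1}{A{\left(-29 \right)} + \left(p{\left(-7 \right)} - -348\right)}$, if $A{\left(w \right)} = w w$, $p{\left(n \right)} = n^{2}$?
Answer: $\frac{1}{1238} \approx 0.00080775$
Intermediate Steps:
$A{\left(w \right)} = w^{2}$
$\frac{1}{A{\left(-29 \right)} + \left(p{\left(-7 \right)} - -348\right)} = \frac{1}{\left(-29\right)^{2} + \left(\left(-7\right)^{2} - -348\right)} = \frac{1}{841 + \left(49 + 348\right)} = \frac{1}{841 + 397} = \frac{1}{1238}$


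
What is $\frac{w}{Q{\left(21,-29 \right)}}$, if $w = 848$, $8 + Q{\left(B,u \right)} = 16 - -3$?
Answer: $\frac{848}{11} \approx 77.091$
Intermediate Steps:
$Q{\left(B,u \right)} = 11$ ($Q{\left(B,u \right)} = -8 + \left(16 - -3\right) = -8 + \left(16 + 3\right) = -8 + 19 = 11$)
$\frac{w}{Q{\left(21,-29 \right)}} = \frac{848}{11}$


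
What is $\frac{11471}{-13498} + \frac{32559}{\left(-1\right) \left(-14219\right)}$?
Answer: $\frac{276375233}{191928062} \approx 1.44$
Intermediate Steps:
$\frac{11471}{-13498} + \frac{32559}{\left(-1\right) \left(-14219\right)} = 11471 \left(- \frac{1}{13498}\right) + \frac{32559}{14219} = - \frac{11471}{13498} + 32559 \cdot \frac{1}{14219} = - \frac{11471}{13498} + \frac{32559}{14219} = \frac{276375233}{191928062}$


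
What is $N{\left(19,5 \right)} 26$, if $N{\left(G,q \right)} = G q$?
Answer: $2470$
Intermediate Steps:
$N{\left(19,5 \right)} 26 = 19 \cdot 5 \cdot 26 = 95 \cdot 26 = 2470$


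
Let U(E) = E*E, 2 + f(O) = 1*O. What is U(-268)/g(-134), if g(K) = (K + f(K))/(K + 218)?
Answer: -1005536/45 ≈ -22345.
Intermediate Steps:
f(O) = -2 + O (f(O) = -2 + 1*O = -2 + O)
g(K) = (-2 + 2*K)/(218 + K) (g(K) = (K + (-2 + K))/(K + 218) = (-2 + 2*K)/(218 + K))
U(E) = E**2
U(-268)/g(-134) = (-268)**2/((2*(-1 - 134)/(218 - 134))) = 71824/((2*(-135)/84)) = 71824/((2*(1/84)*(-135))) = 71824/(-45/14) = 71824*(-14/45) = -1005536/45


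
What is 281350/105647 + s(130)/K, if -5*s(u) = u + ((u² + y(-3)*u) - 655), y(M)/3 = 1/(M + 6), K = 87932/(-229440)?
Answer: 20009954164970/2322438001 ≈ 8615.9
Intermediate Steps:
K = -21983/57360 (K = 87932*(-1/229440) = -21983/57360 ≈ -0.38325)
y(M) = 3/(6 + M) (y(M) = 3/(M + 6) = 3/(6 + M))
s(u) = 131 - 2*u/5 - u²/5 (s(u) = -(u + ((u² + (3/(6 - 3))*u) - 655))/5 = -(u + ((u² + (3/3)*u) - 655))/5 = -(u + ((u² + (3*(⅓))*u) - 655))/5 = -(u + ((u² + 1*u) - 655))/5 = -(u + ((u² + u) - 655))/5 = -(u + ((u + u²) - 655))/5 = -(u + (-655 + u + u²))/5 = -(-655 + u² + 2*u)/5 = 131 - 2*u/5 - u²/5)
281350/105647 + s(130)/K = 281350/105647 + (131 - ⅖*130 - ⅕*130²)/(-21983/57360) = 281350*(1/105647) + (131 - 52 - ⅕*16900)*(-57360/21983) = 281350/105647 + (131 - 52 - 3380)*(-57360/21983) = 281350/105647 - 3301*(-57360/21983) = 281350/105647 + 189345360/21983 = 20009954164970/2322438001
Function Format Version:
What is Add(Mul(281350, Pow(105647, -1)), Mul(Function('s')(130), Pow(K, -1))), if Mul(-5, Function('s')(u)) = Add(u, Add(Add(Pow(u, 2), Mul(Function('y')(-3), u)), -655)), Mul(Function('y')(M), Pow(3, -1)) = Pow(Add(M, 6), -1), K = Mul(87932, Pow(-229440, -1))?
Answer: Rational(20009954164970, 2322438001) ≈ 8615.9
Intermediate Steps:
K = Rational(-21983, 57360) (K = Mul(87932, Rational(-1, 229440)) = Rational(-21983, 57360) ≈ -0.38325)
Function('y')(M) = Mul(3, Pow(Add(6, M), -1)) (Function('y')(M) = Mul(3, Pow(Add(M, 6), -1)) = Mul(3, Pow(Add(6, M), -1)))
Function('s')(u) = Add(131, Mul(Rational(-2, 5), u), Mul(Rational(-1, 5), Pow(u, 2))) (Function('s')(u) = Mul(Rational(-1, 5), Add(u, Add(Add(Pow(u, 2), Mul(Mul(3, Pow(Add(6, -3), -1)), u)), -655))) = Mul(Rational(-1, 5), Add(u, Add(Add(Pow(u, 2), Mul(Mul(3, Pow(3, -1)), u)), -655))) = Mul(Rational(-1, 5), Add(u, Add(Add(Pow(u, 2), Mul(Mul(3, Rational(1, 3)), u)), -655))) = Mul(Rational(-1, 5), Add(u, Add(Add(Pow(u, 2), Mul(1, u)), -655))) = Mul(Rational(-1, 5), Add(u, Add(Add(Pow(u, 2), u), -655))) = Mul(Rational(-1, 5), Add(u, Add(Add(u, Pow(u, 2)), -655))) = Mul(Rational(-1, 5), Add(u, Add(-655, u, Pow(u, 2)))) = Mul(Rational(-1, 5), Add(-655, Pow(u, 2), Mul(2, u))) = Add(131, Mul(Rational(-2, 5), u), Mul(Rational(-1, 5), Pow(u, 2))))
Add(Mul(281350, Pow(105647, -1)), Mul(Function('s')(130), Pow(K, -1))) = Add(Mul(281350, Pow(105647, -1)), Mul(Add(131, Mul(Rational(-2, 5), 130), Mul(Rational(-1, 5), Pow(130, 2))), Pow(Rational(-21983, 57360), -1))) = Add(Mul(281350, Rational(1, 105647)), Mul(Add(131, -52, Mul(Rational(-1, 5), 16900)), Rational(-57360, 21983))) = Add(Rational(281350, 105647), Mul(Add(131, -52, -3380), Rational(-57360, 21983))) = Add(Rational(281350, 105647), Mul(-3301, Rational(-57360, 21983))) = Add(Rational(281350, 105647), Rational(189345360, 21983)) = Rational(20009954164970, 2322438001)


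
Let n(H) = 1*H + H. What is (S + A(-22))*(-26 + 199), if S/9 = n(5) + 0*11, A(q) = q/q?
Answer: 15743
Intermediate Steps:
n(H) = 2*H (n(H) = H + H = 2*H)
A(q) = 1
S = 90 (S = 9*(2*5 + 0*11) = 9*(10 + 0) = 9*10 = 90)
(S + A(-22))*(-26 + 199) = (90 + 1)*(-26 + 199) = 91*173 = 15743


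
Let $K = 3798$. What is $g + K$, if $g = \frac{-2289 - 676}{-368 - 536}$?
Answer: $\frac{3436357}{904} \approx 3801.3$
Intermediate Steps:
$g = \frac{2965}{904}$ ($g = - \frac{2965}{-904} = \left(-2965\right) \left(- \frac{1}{904}\right) = \frac{2965}{904} \approx 3.2799$)
$g + K = \frac{2965}{904} + 3798 = \frac{3436357}{904}$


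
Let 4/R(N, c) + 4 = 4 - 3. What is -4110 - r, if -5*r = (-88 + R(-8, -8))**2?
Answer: -113126/45 ≈ -2513.9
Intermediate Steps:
R(N, c) = -4/3 (R(N, c) = 4/(-4 + (4 - 3)) = 4/(-4 + 1) = 4/(-3) = 4*(-1/3) = -4/3)
r = -71824/45 (r = -(-88 - 4/3)**2/5 = -(-268/3)**2/5 = -1/5*71824/9 = -71824/45 ≈ -1596.1)
-4110 - r = -4110 - 1*(-71824/45) = -4110 + 71824/45 = -113126/45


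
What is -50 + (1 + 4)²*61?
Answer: 1475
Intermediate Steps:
-50 + (1 + 4)²*61 = -50 + 5²*61 = -50 + 25*61 = -50 + 1525 = 1475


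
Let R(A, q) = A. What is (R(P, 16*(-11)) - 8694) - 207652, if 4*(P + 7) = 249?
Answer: -865163/4 ≈ -2.1629e+5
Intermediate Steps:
P = 221/4 (P = -7 + (¼)*249 = -7 + 249/4 = 221/4 ≈ 55.250)
(R(P, 16*(-11)) - 8694) - 207652 = (221/4 - 8694) - 207652 = -34555/4 - 207652 = -865163/4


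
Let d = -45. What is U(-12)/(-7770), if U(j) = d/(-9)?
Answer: -1/1554 ≈ -0.00064350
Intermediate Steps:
U(j) = 5 (U(j) = -45/(-9) = -45*(-⅑) = 5)
U(-12)/(-7770) = 5/(-7770) = 5*(-1/7770) = -1/1554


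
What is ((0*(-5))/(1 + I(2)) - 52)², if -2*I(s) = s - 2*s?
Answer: 2704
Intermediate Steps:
I(s) = s/2 (I(s) = -(s - 2*s)/2 = -(-1)*s/2 = s/2)
((0*(-5))/(1 + I(2)) - 52)² = ((0*(-5))/(1 + (½)*2) - 52)² = (0/(1 + 1) - 52)² = (0/2 - 52)² = (0*(½) - 52)² = (0 - 52)² = (-52)² = 2704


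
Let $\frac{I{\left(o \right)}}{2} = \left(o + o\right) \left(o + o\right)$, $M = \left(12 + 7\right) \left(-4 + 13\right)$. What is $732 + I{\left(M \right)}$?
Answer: $234660$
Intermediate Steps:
$M = 171$ ($M = 19 \cdot 9 = 171$)
$I{\left(o \right)} = 8 o^{2}$ ($I{\left(o \right)} = 2 \left(o + o\right) \left(o + o\right) = 2 \cdot 2 o 2 o = 2 \cdot 4 o^{2} = 8 o^{2}$)
$732 + I{\left(M \right)} = 732 + 8 \cdot 171^{2} = 732 + 8 \cdot 29241 = 732 + 233928 = 234660$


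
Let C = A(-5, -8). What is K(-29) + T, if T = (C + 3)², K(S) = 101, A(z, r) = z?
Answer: 105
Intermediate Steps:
C = -5
T = 4 (T = (-5 + 3)² = (-2)² = 4)
K(-29) + T = 101 + 4 = 105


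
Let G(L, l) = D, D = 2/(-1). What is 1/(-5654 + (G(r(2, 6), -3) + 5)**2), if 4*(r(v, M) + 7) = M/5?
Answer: -1/5645 ≈ -0.00017715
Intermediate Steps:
r(v, M) = -7 + M/20 (r(v, M) = -7 + (M/5)/4 = -7 + M/20)
D = -2 (D = 2*(-1) = -2)
G(L, l) = -2
1/(-5654 + (G(r(2, 6), -3) + 5)**2) = 1/(-5654 + (-2 + 5)**2) = 1/(-5654 + 3**2) = 1/(-5654 + 9) = 1/(-5645) = -1/5645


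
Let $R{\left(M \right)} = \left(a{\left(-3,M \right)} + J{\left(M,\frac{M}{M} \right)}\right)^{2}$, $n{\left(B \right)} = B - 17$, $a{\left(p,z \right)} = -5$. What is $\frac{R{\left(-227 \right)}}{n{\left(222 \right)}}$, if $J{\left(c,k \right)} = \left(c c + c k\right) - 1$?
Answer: $\frac{2631279616}{205} \approx 1.2836 \cdot 10^{7}$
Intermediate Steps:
$J{\left(c,k \right)} = -1 + c^{2} + c k$ ($J{\left(c,k \right)} = \left(c^{2} + c k\right) - 1 = -1 + c^{2} + c k$)
$n{\left(B \right)} = -17 + B$ ($n{\left(B \right)} = B - 17 = -17 + B$)
$R{\left(M \right)} = \left(-6 + M + M^{2}\right)^{2}$ ($R{\left(M \right)} = \left(-5 + \left(-1 + M^{2} + M \frac{M}{M}\right)\right)^{2} = \left(-5 + \left(-1 + M^{2} + M 1\right)\right)^{2} = \left(-5 + \left(-1 + M^{2} + M\right)\right)^{2} = \left(-5 + \left(-1 + M + M^{2}\right)\right)^{2} = \left(-6 + M + M^{2}\right)^{2}$)
$\frac{R{\left(-227 \right)}}{n{\left(222 \right)}} = \frac{\left(-6 - 227 + \left(-227\right)^{2}\right)^{2}}{-17 + 222} = \frac{\left(-6 - 227 + 51529\right)^{2}}{205} = 51296^{2} \cdot \frac{1}{205} = 2631279616 \cdot \frac{1}{205} = \frac{2631279616}{205}$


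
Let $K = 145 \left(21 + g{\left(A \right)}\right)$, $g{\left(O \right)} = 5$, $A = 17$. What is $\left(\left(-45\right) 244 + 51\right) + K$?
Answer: $-7159$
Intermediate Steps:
$K = 3770$ ($K = 145 \left(21 + 5\right) = 145 \cdot 26 = 3770$)
$\left(\left(-45\right) 244 + 51\right) + K = \left(\left(-45\right) 244 + 51\right) + 3770 = \left(-10980 + 51\right) + 3770 = -10929 + 3770 = -7159$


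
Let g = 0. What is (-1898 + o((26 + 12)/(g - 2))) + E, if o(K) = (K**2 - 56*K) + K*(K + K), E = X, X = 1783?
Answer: 2032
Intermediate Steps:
E = 1783
o(K) = -56*K + 3*K**2 (o(K) = (K**2 - 56*K) + K*(2*K) = (K**2 - 56*K) + 2*K**2 = -56*K + 3*K**2)
(-1898 + o((26 + 12)/(g - 2))) + E = (-1898 + ((26 + 12)/(0 - 2))*(-56 + 3*((26 + 12)/(0 - 2)))) + 1783 = (-1898 + (38/(-2))*(-56 + 3*(38/(-2)))) + 1783 = (-1898 + (38*(-1/2))*(-56 + 3*(38*(-1/2)))) + 1783 = (-1898 - 19*(-56 + 3*(-19))) + 1783 = (-1898 - 19*(-56 - 57)) + 1783 = (-1898 - 19*(-113)) + 1783 = (-1898 + 2147) + 1783 = 249 + 1783 = 2032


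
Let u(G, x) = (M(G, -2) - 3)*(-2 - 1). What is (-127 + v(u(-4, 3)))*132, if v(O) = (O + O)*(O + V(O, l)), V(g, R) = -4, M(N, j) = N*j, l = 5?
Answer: 58476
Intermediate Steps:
u(G, x) = 9 + 6*G (u(G, x) = (G*(-2) - 3)*(-2 - 1) = (-2*G - 3)*(-3) = (-3 - 2*G)*(-3) = 9 + 6*G)
v(O) = 2*O*(-4 + O) (v(O) = (O + O)*(O - 4) = (2*O)*(-4 + O) = 2*O*(-4 + O))
(-127 + v(u(-4, 3)))*132 = (-127 + 2*(9 + 6*(-4))*(-4 + (9 + 6*(-4))))*132 = (-127 + 2*(9 - 24)*(-4 + (9 - 24)))*132 = (-127 + 2*(-15)*(-4 - 15))*132 = (-127 + 2*(-15)*(-19))*132 = (-127 + 570)*132 = 443*132 = 58476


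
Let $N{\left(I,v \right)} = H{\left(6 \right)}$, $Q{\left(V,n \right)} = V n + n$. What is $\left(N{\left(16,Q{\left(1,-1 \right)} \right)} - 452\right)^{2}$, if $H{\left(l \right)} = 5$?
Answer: $199809$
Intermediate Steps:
$Q{\left(V,n \right)} = n + V n$
$N{\left(I,v \right)} = 5$
$\left(N{\left(16,Q{\left(1,-1 \right)} \right)} - 452\right)^{2} = \left(5 - 452\right)^{2} = \left(-447\right)^{2} = 199809$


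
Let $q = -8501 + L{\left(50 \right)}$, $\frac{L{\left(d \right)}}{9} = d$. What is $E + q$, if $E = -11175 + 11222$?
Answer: $-8004$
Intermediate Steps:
$L{\left(d \right)} = 9 d$
$q = -8051$ ($q = -8501 + 9 \cdot 50 = -8501 + 450 = -8051$)
$E = 47$
$E + q = 47 - 8051 = -8004$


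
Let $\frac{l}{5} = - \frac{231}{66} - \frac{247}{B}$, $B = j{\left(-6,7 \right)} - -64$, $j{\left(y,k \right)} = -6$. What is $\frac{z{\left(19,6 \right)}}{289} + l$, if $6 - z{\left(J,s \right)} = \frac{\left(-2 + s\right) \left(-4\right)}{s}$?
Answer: $- \frac{974621}{25143} \approx -38.763$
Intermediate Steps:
$z{\left(J,s \right)} = 6 - \frac{8 - 4 s}{s}$ ($z{\left(J,s \right)} = 6 - \frac{\left(-2 + s\right) \left(-4\right)}{s} = 6 - \frac{8 - 4 s}{s}$)
$B = 58$ ($B = -6 - -64 = -6 + 64 = 58$)
$l = - \frac{1125}{29}$ ($l = 5 \left(- \frac{231}{66} - \frac{247}{58}\right) = 5 \left(\left(-231\right) \frac{1}{66} - \frac{247}{58}\right) = 5 \left(- \frac{7}{2} - \frac{247}{58}\right) = 5 \left(- \frac{225}{29}\right) = - \frac{1125}{29} \approx -38.793$)
$\frac{z{\left(19,6 \right)}}{289} + l = \frac{10 - \frac{8}{6}}{289} - \frac{1125}{29} = \frac{10 - \frac{4}{3}}{289} - \frac{1125}{29} = \frac{1}{289} \cdot \frac{26}{3} - \frac{1125}{29} = \frac{26}{867} - \frac{1125}{29} = - \frac{974621}{25143}$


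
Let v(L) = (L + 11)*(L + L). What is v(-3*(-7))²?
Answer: 1806336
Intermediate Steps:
v(L) = 2*L*(11 + L) (v(L) = (11 + L)*(2*L) = 2*L*(11 + L))
v(-3*(-7))² = (2*(-3*(-7))*(11 - 3*(-7)))² = (2*21*(11 + 21))² = (2*21*32)² = 1344² = 1806336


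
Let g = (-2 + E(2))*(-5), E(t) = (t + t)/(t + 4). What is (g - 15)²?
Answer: 625/9 ≈ 69.444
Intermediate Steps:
E(t) = 2*t/(4 + t) (E(t) = (2*t)/(4 + t) = 2*t/(4 + t))
g = 20/3 (g = (-2 + 2*2/(4 + 2))*(-5) = (-2 + 2*2/6)*(-5) = (-2 + 2*2*(⅙))*(-5) = (-2 + ⅔)*(-5) = -4/3*(-5) = 20/3 ≈ 6.6667)
(g - 15)² = (20/3 - 15)² = (-25/3)² = 625/9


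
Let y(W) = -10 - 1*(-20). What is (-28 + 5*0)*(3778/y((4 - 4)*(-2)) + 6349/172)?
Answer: -2496571/215 ≈ -11612.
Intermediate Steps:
y(W) = 10 (y(W) = -10 + 20 = 10)
(-28 + 5*0)*(3778/y((4 - 4)*(-2)) + 6349/172) = (-28 + 5*0)*(3778/10 + 6349/172) = (-28 + 0)*(3778*(1/10) + 6349*(1/172)) = -28*(1889/5 + 6349/172) = -28*356653/860 = -2496571/215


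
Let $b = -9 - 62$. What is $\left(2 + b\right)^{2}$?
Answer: $4761$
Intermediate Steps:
$b = -71$ ($b = -9 - 62 = -71$)
$\left(2 + b\right)^{2} = \left(2 - 71\right)^{2} = \left(-69\right)^{2} = 4761$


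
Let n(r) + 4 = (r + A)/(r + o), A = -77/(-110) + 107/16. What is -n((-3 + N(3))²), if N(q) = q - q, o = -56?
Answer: 16351/3760 ≈ 4.3487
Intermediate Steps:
N(q) = 0
A = 591/80 (A = -77*(-1/110) + 107*(1/16) = 7/10 + 107/16 = 591/80 ≈ 7.3875)
n(r) = -4 + (591/80 + r)/(-56 + r) (n(r) = -4 + (r + 591/80)/(r - 56) = -4 + (591/80 + r)/(-56 + r))
-n((-3 + N(3))²) = -(18511 - 240*(-3 + 0)²)/(80*(-56 + (-3 + 0)²)) = -(18511 - 240*(-3)²)/(80*(-56 + (-3)²)) = -(18511 - 240*9)/(80*(-56 + 9)) = -(18511 - 2160)/(80*(-47)) = -(-1)*16351/(80*47) = -1*(-16351/3760) = 16351/3760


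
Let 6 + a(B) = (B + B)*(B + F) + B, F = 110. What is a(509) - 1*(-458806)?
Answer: 1089451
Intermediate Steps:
a(B) = -6 + B + 2*B*(110 + B) (a(B) = -6 + ((B + B)*(B + 110) + B) = -6 + ((2*B)*(110 + B) + B) = -6 + (2*B*(110 + B) + B) = -6 + (B + 2*B*(110 + B)) = -6 + B + 2*B*(110 + B))
a(509) - 1*(-458806) = (-6 + 2*509**2 + 221*509) - 1*(-458806) = (-6 + 2*259081 + 112489) + 458806 = (-6 + 518162 + 112489) + 458806 = 630645 + 458806 = 1089451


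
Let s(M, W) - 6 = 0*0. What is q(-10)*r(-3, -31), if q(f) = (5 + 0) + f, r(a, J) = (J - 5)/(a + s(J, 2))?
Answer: 60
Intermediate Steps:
s(M, W) = 6 (s(M, W) = 6 + 0*0 = 6 + 0 = 6)
r(a, J) = (-5 + J)/(6 + a) (r(a, J) = (J - 5)/(a + 6) = (-5 + J)/(6 + a))
q(f) = 5 + f
q(-10)*r(-3, -31) = (5 - 10)*((-5 - 31)/(6 - 3)) = -5*(-36)/3 = -5*(-12) = 60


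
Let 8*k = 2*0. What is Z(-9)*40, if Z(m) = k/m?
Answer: 0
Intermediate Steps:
k = 0 (k = (2*0)/8 = (⅛)*0 = 0)
Z(m) = 0 (Z(m) = 0/m = 0)
Z(-9)*40 = 0*40 = 0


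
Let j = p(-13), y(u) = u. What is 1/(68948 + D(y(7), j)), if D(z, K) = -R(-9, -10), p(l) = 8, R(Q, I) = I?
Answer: 1/68958 ≈ 1.4502e-5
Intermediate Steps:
j = 8
D(z, K) = 10 (D(z, K) = -1*(-10) = 10)
1/(68948 + D(y(7), j)) = 1/(68948 + 10) = 1/68958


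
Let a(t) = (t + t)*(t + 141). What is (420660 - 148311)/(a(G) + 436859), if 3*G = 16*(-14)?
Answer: 2451141/3842579 ≈ 0.63789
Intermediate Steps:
G = -224/3 (G = (16*(-14))/3 = (⅓)*(-224) = -224/3 ≈ -74.667)
a(t) = 2*t*(141 + t) (a(t) = (2*t)*(141 + t) = 2*t*(141 + t))
(420660 - 148311)/(a(G) + 436859) = (420660 - 148311)/(2*(-224/3)*(141 - 224/3) + 436859) = 272349/(2*(-224/3)*(199/3) + 436859) = 272349/(-89152/9 + 436859) = 272349/(3842579/9) = 272349*(9/3842579) = 2451141/3842579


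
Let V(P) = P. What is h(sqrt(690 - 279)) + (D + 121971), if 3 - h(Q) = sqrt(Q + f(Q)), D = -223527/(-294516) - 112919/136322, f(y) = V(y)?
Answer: 816188763245923/6691501692 - sqrt(2)*411**(1/4) ≈ 1.2197e+5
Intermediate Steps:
f(y) = y
D = -464134085/6691501692 (D = -223527*(-1/294516) - 112919*1/136322 = 74509/98172 - 112919/136322 = -464134085/6691501692 ≈ -0.069362)
h(Q) = 3 - sqrt(2)*sqrt(Q) (h(Q) = 3 - sqrt(Q + Q) = 3 - sqrt(2*Q) = 3 - sqrt(2)*sqrt(Q))
h(sqrt(690 - 279)) + (D + 121971) = (3 - sqrt(2)*sqrt(sqrt(690 - 279))) + (-464134085/6691501692 + 121971) = (3 - sqrt(2)*sqrt(sqrt(411))) + 816168688740847/6691501692 = (3 - sqrt(2)*411**(1/4)) + 816168688740847/6691501692 = 816188763245923/6691501692 - sqrt(2)*411**(1/4)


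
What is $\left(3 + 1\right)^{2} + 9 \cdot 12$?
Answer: $124$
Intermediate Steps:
$\left(3 + 1\right)^{2} + 9 \cdot 12 = 4^{2} + 108 = 16 + 108 = 124$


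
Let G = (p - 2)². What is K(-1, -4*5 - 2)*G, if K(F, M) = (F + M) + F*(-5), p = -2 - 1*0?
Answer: -288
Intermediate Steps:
p = -2 (p = -2 + 0 = -2)
K(F, M) = M - 4*F (K(F, M) = (F + M) - 5*F = M - 4*F)
G = 16 (G = (-2 - 2)² = (-4)² = 16)
K(-1, -4*5 - 2)*G = ((-4*5 - 2) - 4*(-1))*16 = ((-20 - 2) + 4)*16 = (-22 + 4)*16 = -18*16 = -288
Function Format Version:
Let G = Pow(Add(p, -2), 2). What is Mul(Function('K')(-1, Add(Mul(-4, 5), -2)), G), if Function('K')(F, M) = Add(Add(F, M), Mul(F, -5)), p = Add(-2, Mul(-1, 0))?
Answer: -288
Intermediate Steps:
p = -2 (p = Add(-2, 0) = -2)
Function('K')(F, M) = Add(M, Mul(-4, F)) (Function('K')(F, M) = Add(Add(F, M), Mul(-5, F)) = Add(M, Mul(-4, F)))
G = 16 (G = Pow(Add(-2, -2), 2) = Pow(-4, 2) = 16)
Mul(Function('K')(-1, Add(Mul(-4, 5), -2)), G) = Mul(Add(Add(Mul(-4, 5), -2), Mul(-4, -1)), 16) = Mul(Add(Add(-20, -2), 4), 16) = Mul(Add(-22, 4), 16) = Mul(-18, 16) = -288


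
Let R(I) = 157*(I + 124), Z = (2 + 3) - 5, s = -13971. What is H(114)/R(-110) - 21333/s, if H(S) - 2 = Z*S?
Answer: 7819646/5118043 ≈ 1.5279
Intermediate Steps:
Z = 0 (Z = 5 - 5 = 0)
R(I) = 19468 + 157*I (R(I) = 157*(124 + I) = 19468 + 157*I)
H(S) = 2 (H(S) = 2 + 0*S = 2 + 0 = 2)
H(114)/R(-110) - 21333/s = 2/(19468 + 157*(-110)) - 21333/(-13971) = 2/(19468 - 17270) - 21333*(-1/13971) = 2/2198 + 7111/4657 = 2*(1/2198) + 7111/4657 = 1/1099 + 7111/4657 = 7819646/5118043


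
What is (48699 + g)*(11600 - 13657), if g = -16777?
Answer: -65663554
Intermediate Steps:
(48699 + g)*(11600 - 13657) = (48699 - 16777)*(11600 - 13657) = 31922*(-2057) = -65663554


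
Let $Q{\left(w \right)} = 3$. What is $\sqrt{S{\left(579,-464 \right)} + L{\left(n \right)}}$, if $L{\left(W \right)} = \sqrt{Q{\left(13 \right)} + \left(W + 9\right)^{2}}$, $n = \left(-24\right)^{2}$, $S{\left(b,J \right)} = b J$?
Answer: $\sqrt{-268656 + 38 \sqrt{237}} \approx 517.76 i$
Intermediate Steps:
$S{\left(b,J \right)} = J b$
$n = 576$
$L{\left(W \right)} = \sqrt{3 + \left(9 + W\right)^{2}}$ ($L{\left(W \right)} = \sqrt{3 + \left(W + 9\right)^{2}} = \sqrt{3 + \left(9 + W\right)^{2}}$)
$\sqrt{S{\left(579,-464 \right)} + L{\left(n \right)}} = \sqrt{\left(-464\right) 579 + \sqrt{3 + \left(9 + 576\right)^{2}}} = \sqrt{-268656 + \sqrt{3 + 585^{2}}} = \sqrt{-268656 + \sqrt{3 + 342225}} = \sqrt{-268656 + \sqrt{342228}} = \sqrt{-268656 + 38 \sqrt{237}}$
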